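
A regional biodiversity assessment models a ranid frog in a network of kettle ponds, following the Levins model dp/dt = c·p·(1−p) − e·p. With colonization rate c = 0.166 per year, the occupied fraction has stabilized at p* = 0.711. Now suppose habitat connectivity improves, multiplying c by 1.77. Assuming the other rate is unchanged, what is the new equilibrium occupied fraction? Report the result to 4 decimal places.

0.8367

Balance c(1−p*) = e gives e = 0.166×(1 − 0.71100) = 0.04797.
New p* = 1 − e/c = 1 − 0.04797/0.29382 = 0.83674.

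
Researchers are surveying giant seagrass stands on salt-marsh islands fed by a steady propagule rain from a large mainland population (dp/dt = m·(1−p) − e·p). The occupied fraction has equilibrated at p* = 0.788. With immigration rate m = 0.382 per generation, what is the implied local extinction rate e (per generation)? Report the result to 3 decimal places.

At equilibrium m(1−p*) = e·p*, so e = m(1−p*)/p*.
e = 0.382 × 0.2120 / 0.788 = 0.1028.

0.103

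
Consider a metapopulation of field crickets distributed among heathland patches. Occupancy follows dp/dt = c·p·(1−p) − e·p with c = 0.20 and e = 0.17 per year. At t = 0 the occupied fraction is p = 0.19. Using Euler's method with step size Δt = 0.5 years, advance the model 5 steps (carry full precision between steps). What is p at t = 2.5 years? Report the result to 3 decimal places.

0.186

Update rule: p ← p + [c·p·(1−p) − e·p]·Δt with Δt = 0.5.
step 1: Δp = -0.00076, p = 0.18924
step 2: Δp = -0.00074, p = 0.18850
step 3: Δp = -0.00073, p = 0.18777
step 4: Δp = -0.00071, p = 0.18706
step 5: Δp = -0.00069, p = 0.18637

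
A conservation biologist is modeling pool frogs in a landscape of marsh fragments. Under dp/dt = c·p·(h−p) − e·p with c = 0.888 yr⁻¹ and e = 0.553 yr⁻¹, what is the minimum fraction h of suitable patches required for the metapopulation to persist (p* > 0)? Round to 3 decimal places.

p* = h − e/c is positive only when h > e/c.
h_min = e/c = 0.553/0.888 = 0.6227.

0.623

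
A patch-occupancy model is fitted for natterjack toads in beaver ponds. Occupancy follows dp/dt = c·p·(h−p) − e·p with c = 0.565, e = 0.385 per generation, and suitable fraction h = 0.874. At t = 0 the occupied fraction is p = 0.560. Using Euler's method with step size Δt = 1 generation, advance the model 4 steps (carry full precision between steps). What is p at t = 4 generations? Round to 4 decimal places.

Update rule: p ← p + [c·p·(h−p) − e·p]·Δt with Δt = 1.
  1  |  dp/dt·Δt = -0.116250  |  p_1 = 0.443750
  2  |  dp/dt·Δt = -0.062972  |  p_2 = 0.380778
  3  |  dp/dt·Δt = -0.040488  |  p_3 = 0.340290
  4  |  dp/dt·Δt = -0.028398  |  p_4 = 0.311891

0.3119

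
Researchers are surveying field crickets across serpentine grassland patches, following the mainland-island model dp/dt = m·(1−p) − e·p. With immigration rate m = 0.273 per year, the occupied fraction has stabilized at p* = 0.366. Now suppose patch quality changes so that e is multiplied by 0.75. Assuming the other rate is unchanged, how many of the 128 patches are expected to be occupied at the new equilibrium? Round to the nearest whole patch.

Balance m(1−p*) = e·p* gives e = m(1−p*)/p* = 0.273×0.63400/0.36600 = 0.47290.
New p* = m/(m+e) = 0.27300/(0.27300+0.35467) = 0.43494.
Expected occupied = 128 × 0.43494 = 55.67 ≈ 56.

56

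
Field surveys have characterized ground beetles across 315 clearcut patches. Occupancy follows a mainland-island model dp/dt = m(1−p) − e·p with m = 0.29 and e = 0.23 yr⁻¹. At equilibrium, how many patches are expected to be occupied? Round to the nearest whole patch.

176

p* = m/(m+e) = 0.29/0.5200 = 0.5577.
Expected occupied patches = N × p* = 315 × 0.5577 = 175.67 ≈ 176.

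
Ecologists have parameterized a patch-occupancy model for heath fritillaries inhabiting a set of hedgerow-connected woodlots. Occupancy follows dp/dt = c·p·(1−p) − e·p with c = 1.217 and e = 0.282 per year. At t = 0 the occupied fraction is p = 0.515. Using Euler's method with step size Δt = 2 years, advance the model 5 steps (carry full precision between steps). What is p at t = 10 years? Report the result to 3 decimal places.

0.803

Update rule: p ← p + [c·p·(1−p) − e·p]·Δt with Δt = 2.
step 1: Δp = +0.31749, p = 0.83249
step 2: Δp = -0.13011, p = 0.70239
step 3: Δp = +0.11266, p = 0.81504
step 4: Δp = -0.09277, p = 0.72228
step 5: Δp = +0.08088, p = 0.80316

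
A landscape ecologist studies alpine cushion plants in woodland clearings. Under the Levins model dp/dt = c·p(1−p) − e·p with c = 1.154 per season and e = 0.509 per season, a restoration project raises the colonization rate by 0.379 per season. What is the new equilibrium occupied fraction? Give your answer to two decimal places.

0.67

Before: p* = 1 − 0.509/1.154 = 0.5589.
After the change, c = 1.533, e = 0.509, so p* = 1 − 0.509/1.533 = 0.6680.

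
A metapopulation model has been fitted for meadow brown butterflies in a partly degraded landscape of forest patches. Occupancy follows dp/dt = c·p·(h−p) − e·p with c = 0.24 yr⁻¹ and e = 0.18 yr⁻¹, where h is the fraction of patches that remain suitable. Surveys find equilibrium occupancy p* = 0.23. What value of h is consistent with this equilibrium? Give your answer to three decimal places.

At equilibrium c(h−p*) = e, so h = p* + e/c.
h = 0.23 + 0.18/0.24 = 0.23 + 0.7500 = 0.9800.

0.980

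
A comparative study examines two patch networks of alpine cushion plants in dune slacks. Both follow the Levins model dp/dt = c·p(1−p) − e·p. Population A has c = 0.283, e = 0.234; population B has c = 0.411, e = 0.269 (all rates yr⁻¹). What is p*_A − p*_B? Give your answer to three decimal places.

A: p*_A = 1 − 0.234/0.283 = 0.1731.
B: p*_B = 1 − 0.269/0.411 = 0.3455.
p*_A − p*_B = 0.1731 − 0.3455 = -0.1724.

-0.172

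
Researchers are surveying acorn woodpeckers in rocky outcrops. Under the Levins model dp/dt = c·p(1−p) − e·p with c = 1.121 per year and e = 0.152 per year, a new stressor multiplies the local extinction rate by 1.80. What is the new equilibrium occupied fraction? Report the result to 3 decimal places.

Before: p* = 1 − 0.152/1.121 = 0.8644.
After the change, c = 1.121, e = 0.2736, so p* = 1 − 0.2736/1.121 = 0.7559.

0.756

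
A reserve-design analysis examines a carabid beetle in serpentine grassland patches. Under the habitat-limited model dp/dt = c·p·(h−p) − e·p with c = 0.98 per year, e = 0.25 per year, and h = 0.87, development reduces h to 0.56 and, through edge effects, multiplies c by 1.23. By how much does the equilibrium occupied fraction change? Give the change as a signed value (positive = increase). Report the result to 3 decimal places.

-0.262

Before: p* = h − e/c = 0.87 − 0.25/0.98 = 0.87 − 0.2551 = 0.6149.
After: c = 1.2054, e = 0.25, h = 0.56; p* = 0.56 − 0.25/1.2054 = 0.3526.
Δp* = 0.3526 − 0.6149 = -0.2623.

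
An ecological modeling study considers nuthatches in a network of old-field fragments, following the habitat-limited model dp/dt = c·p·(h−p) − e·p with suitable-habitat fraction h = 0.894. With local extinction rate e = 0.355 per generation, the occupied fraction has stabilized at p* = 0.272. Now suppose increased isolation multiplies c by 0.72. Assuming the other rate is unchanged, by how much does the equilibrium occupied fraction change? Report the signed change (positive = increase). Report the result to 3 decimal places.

-0.242

Balance c(h−p*) = e gives c = e/(0.894 − 0.27200) = 0.355/0.62200 = 0.57074.
New p* = 0.894 − e/c = 0.894 − 0.35500/0.41093 = 0.03011.
Δp* = 0.03011 − 0.27200 = -0.24189.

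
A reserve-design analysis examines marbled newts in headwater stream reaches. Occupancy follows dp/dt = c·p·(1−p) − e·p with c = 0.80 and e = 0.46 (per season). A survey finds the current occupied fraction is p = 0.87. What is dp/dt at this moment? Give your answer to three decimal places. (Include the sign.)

Colonization term: c·p·(1−p) = 0.80×0.87×0.1300 = 0.09048.
Extinction term: e·p = 0.40020.
dp/dt = 0.09048 − 0.40020 = -0.30972.

-0.310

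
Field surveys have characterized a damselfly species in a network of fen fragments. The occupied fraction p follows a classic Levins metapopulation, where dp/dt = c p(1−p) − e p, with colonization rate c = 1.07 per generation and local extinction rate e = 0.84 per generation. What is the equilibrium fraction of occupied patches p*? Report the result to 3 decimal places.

Setting dp/dt = 0 and dividing through by p* gives c·(1−p*) = e.
So p* = 1 − e/c = 1 − 0.84/1.07 = 1 − 0.7850 = 0.2150.

0.215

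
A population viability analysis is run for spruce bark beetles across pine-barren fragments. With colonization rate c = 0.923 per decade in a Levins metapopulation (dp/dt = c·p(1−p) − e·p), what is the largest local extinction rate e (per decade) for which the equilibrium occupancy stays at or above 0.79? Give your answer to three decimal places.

1 − e/c ≥ 0.79 ⇒ e ≤ c(1 − 0.79) = 0.923 × 0.2100.
e_max = 0.1938.

0.194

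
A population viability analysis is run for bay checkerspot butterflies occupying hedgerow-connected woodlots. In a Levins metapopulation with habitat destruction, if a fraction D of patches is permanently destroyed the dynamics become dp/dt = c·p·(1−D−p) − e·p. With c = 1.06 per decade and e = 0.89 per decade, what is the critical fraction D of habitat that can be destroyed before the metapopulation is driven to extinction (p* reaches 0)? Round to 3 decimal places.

0.160

The nontrivial equilibrium is p* = (1−D) − e/c; extinction occurs when this hits zero.
So D_crit = 1 − e/c = 1 − 0.89/1.06 = 1 − 0.8396 = 0.1604.
This equals the undisturbed p*, a classic result of Lande's extension.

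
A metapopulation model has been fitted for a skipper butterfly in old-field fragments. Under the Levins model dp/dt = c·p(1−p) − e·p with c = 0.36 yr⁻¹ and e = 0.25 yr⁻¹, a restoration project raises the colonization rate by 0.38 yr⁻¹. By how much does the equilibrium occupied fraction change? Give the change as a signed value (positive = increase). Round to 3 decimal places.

Before: p* = 1 − 0.25/0.36 = 0.3056.
After the change, c = 0.74, e = 0.25, so p* = 1 − 0.25/0.74 = 0.6622.
Δp* = 0.6622 − 0.3056 = +0.3566.

0.357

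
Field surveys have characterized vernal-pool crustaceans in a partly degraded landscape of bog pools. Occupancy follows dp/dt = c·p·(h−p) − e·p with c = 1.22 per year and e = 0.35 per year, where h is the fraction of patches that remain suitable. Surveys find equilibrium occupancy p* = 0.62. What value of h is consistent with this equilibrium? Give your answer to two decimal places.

At equilibrium c(h−p*) = e, so h = p* + e/c.
h = 0.62 + 0.35/1.22 = 0.62 + 0.2869 = 0.9069.

0.91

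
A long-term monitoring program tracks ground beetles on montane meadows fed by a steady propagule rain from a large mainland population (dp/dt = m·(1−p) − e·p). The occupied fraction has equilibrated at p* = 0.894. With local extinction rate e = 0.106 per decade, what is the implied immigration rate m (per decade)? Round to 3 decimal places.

At equilibrium m(1−p*) = e·p*, so m = e·p*/(1−p*).
m = 0.106 × 0.894 / 0.1060 = 0.0948/0.1060 = 0.8940.

0.894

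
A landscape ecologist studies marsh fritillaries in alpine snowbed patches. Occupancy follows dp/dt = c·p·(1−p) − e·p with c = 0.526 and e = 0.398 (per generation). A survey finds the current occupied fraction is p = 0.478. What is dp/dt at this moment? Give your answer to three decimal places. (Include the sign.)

Colonization term: c·p·(1−p) = 0.526×0.478×0.5220 = 0.13125.
Extinction term: e·p = 0.19024.
dp/dt = 0.13125 − 0.19024 = -0.05900.

-0.059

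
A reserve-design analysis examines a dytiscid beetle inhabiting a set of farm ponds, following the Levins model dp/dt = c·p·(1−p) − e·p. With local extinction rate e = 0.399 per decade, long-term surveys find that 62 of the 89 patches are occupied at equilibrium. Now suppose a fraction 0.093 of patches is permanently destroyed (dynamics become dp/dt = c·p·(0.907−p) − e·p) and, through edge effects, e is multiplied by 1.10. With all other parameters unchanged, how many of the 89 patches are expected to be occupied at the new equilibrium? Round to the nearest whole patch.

51

Observed p* = 62/89 = 0.69663.
Balance c(1−p*) = e gives c = e/(1 − 0.69663) = 0.399/0.30337 = 1.31523.
New p* = 0.907 − e/c = 0.907 − 0.43890/1.31523 = 0.57329.
Expected occupied = 89 × 0.57329 = 51.02 ≈ 51.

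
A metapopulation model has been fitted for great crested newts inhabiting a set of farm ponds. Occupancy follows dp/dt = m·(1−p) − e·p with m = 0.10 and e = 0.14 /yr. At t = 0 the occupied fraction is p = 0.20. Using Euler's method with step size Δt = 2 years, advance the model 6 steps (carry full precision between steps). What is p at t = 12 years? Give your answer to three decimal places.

Update rule: p ← p + [m·(1−p) − e·p]·Δt with Δt = 2.
step 1: Δp = +0.10400, p = 0.30400
step 2: Δp = +0.05408, p = 0.35808
step 3: Δp = +0.02812, p = 0.38620
step 4: Δp = +0.01462, p = 0.40082
step 5: Δp = +0.00760, p = 0.40843
step 6: Δp = +0.00395, p = 0.41238

0.412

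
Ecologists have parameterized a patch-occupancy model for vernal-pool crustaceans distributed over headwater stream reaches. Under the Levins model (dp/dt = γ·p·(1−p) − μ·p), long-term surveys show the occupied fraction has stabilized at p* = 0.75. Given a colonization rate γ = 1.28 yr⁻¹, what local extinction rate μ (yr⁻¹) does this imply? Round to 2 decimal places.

0.32

At equilibrium γ(1−p*) = μ.
μ = 1.28 × (1 − 0.75) = 1.28 × 0.2500 = 0.3200.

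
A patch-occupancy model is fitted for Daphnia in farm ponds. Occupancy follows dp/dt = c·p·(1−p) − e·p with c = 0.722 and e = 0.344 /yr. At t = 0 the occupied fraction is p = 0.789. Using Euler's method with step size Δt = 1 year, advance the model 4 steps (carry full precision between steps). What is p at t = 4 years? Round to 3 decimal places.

0.545

Update rule: p ← p + [c·p·(1−p) − e·p]·Δt with Δt = 1.
t = 1: p = 0.78900 + (-0.15122) = 0.63778
t = 2: p = 0.63778 + (-0.05260) = 0.58518
t = 3: p = 0.58518 + (-0.02604) = 0.55914
t = 4: p = 0.55914 + (-0.01437) = 0.54477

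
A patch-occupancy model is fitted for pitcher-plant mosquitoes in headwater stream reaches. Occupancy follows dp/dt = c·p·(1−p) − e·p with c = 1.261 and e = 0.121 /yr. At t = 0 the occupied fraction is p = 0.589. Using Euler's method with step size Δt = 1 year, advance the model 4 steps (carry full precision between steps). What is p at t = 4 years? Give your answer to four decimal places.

Update rule: p ← p + [c·p·(1−p) − e·p]·Δt with Δt = 1.
p: 0.58900 → 0.82299  (Δp = +0.23399)
p: 0.82299 → 0.90711  (Δp = +0.08412)
p: 0.90711 → 0.90360  (Δp = -0.00350)
p: 0.90360 → 0.90411  (Δp = +0.00050)

0.9041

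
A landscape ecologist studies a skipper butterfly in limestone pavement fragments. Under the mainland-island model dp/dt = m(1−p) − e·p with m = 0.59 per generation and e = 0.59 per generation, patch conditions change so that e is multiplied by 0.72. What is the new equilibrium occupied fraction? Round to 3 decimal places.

Before: p* = 0.59/(0.59+0.59) = 0.5000.
After: m = 0.59, e = 0.4248; p* = 0.59/1.0148 = 0.5814.

0.581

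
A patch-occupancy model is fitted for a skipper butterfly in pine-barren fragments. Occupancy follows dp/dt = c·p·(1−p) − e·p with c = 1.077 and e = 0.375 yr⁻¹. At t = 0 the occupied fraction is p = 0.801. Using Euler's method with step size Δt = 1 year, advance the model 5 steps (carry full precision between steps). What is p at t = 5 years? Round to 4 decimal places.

0.6520

Update rule: p ← p + [c·p·(1−p) − e·p]·Δt with Δt = 1.
step 1: Δp = -0.12870, p = 0.67230
step 2: Δp = -0.01483, p = 0.65746
step 3: Δp = -0.00400, p = 0.65346
step 4: Δp = -0.00116, p = 0.65230
step 5: Δp = -0.00034, p = 0.65196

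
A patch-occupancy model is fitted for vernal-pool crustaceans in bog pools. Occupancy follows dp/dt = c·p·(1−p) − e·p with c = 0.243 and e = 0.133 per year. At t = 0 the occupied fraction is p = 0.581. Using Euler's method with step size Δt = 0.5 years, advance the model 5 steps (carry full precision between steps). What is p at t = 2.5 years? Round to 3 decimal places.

0.543

Update rule: p ← p + [c·p·(1−p) − e·p]·Δt with Δt = 0.5.
p: 0.58100 → 0.57194  (Δp = -0.00906)
p: 0.57194 → 0.56365  (Δp = -0.00829)
p: 0.56365 → 0.55605  (Δp = -0.00760)
p: 0.55605 → 0.54907  (Δp = -0.00698)
p: 0.54907 → 0.54264  (Δp = -0.00643)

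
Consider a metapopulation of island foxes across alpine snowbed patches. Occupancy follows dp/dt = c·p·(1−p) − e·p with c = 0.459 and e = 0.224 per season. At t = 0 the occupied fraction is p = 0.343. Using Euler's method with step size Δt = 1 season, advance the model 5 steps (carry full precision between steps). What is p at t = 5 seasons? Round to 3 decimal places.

Update rule: p ← p + [c·p·(1−p) − e·p]·Δt with Δt = 1.
  1  |  dp/dt·Δt = +0.026604  |  p_1 = 0.369604
  2  |  dp/dt·Δt = +0.024154  |  p_2 = 0.393758
  3  |  dp/dt·Δt = +0.021367  |  p_3 = 0.415126
  4  |  dp/dt·Δt = +0.018455  |  p_4 = 0.433581
  5  |  dp/dt·Δt = +0.015603  |  p_5 = 0.449184

0.449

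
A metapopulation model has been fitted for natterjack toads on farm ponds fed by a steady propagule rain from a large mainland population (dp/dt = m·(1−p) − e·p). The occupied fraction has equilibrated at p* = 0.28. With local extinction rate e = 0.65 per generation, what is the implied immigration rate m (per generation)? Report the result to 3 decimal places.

0.253

At equilibrium m(1−p*) = e·p*, so m = e·p*/(1−p*).
m = 0.65 × 0.28 / 0.7200 = 0.1820/0.7200 = 0.2528.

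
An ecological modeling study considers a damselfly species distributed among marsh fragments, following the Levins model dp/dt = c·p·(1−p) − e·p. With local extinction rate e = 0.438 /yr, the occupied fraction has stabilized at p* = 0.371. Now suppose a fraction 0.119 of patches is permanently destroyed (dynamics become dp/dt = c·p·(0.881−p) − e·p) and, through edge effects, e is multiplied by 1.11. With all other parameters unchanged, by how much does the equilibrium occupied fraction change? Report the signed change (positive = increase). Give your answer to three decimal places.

-0.188

Balance c(1−p*) = e gives c = e/(1 − 0.37100) = 0.438/0.62900 = 0.69634.
New p* = 0.881 − e/c = 0.881 − 0.48618/0.69634 = 0.18281.
Δp* = 0.18281 − 0.37100 = -0.18819.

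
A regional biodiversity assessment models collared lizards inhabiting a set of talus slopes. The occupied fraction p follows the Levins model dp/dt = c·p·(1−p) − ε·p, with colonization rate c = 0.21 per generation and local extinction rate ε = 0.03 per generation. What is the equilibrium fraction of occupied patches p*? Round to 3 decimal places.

0.857

Setting dp/dt = 0 and dividing through by p* gives c·(1−p*) = ε.
So p* = 1 − ε/c = 1 − 0.03/0.21 = 1 − 0.1429 = 0.8571.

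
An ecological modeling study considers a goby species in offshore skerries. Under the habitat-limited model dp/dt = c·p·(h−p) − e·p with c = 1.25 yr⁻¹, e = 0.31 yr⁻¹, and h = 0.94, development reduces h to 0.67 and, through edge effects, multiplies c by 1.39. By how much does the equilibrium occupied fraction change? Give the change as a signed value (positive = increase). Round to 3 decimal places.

-0.200

Before: p* = h − e/c = 0.94 − 0.31/1.25 = 0.94 − 0.2480 = 0.6920.
After: c = 1.7375, e = 0.31, h = 0.67; p* = 0.67 − 0.31/1.7375 = 0.4916.
Δp* = 0.4916 − 0.6920 = -0.2004.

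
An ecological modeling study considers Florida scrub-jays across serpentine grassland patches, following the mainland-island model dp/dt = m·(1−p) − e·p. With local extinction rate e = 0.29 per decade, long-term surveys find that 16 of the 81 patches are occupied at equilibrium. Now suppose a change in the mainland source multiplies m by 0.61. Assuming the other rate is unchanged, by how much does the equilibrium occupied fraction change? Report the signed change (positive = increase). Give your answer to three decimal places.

Observed p* = 16/81 = 0.19753.
Balance m(1−p*) = e·p* gives m = e·p*/(1−p*) = 0.29×0.19753/0.80247 = 0.07138.
New p* = m/(m+e) = 0.04354/(0.04354+0.29000) = 0.13054.
Δp* = 0.13054 − 0.19753 = -0.06699.

-0.067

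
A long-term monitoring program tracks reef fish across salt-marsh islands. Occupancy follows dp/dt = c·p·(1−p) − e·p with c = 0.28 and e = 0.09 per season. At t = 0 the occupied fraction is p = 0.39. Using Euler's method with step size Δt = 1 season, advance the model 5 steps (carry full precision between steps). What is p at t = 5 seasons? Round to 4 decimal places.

Update rule: p ← p + [c·p·(1−p) − e·p]·Δt with Δt = 1.
p: 0.39000 → 0.42151  (Δp = +0.03151)
p: 0.42151 → 0.45185  (Δp = +0.03034)
p: 0.45185 → 0.48054  (Δp = +0.02868)
p: 0.48054 → 0.50718  (Δp = +0.02665)
p: 0.50718 → 0.53152  (Δp = +0.02434)

0.5315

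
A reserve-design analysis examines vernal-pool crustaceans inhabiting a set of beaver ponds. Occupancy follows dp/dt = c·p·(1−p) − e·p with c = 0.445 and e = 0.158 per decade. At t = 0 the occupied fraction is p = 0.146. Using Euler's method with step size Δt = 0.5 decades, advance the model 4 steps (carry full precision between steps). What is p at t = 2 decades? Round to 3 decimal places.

Update rule: p ← p + [c·p·(1−p) − e·p]·Δt with Δt = 0.5.
p: 0.14600 → 0.16221  (Δp = +0.01621)
p: 0.16221 → 0.17963  (Δp = +0.01742)
p: 0.17963 → 0.19823  (Δp = +0.01860)
p: 0.19823 → 0.21793  (Δp = +0.01970)

0.218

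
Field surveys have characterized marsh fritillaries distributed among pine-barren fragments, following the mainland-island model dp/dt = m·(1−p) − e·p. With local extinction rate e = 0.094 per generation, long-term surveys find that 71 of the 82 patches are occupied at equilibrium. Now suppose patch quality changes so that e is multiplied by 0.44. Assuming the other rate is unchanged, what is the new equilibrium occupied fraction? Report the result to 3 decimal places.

0.936

Observed p* = 71/82 = 0.86585.
Balance m(1−p*) = e·p* gives m = e·p*/(1−p*) = 0.094×0.86585/0.13415 = 0.60671.
New p* = m/(m+e) = 0.60671/(0.60671+0.04136) = 0.93618.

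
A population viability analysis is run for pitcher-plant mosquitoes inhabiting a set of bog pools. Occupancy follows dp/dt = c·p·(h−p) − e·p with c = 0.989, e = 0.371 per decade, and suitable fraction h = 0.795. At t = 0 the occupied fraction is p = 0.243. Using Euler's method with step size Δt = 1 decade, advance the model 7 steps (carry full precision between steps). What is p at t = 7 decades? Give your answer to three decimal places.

Update rule: p ← p + [c·p·(h−p) − e·p]·Δt with Δt = 1.
  1  |  dp/dt·Δt = +0.042508  |  p_1 = 0.285508
  2  |  dp/dt·Δt = +0.037941  |  p_2 = 0.323448
  3  |  dp/dt·Δt = +0.030846  |  p_3 = 0.354294
  4  |  dp/dt·Δt = +0.022979  |  p_4 = 0.377273
  5  |  dp/dt·Δt = +0.015895  |  p_5 = 0.393168
  6  |  dp/dt·Δt = +0.010384  |  p_6 = 0.403552
  7  |  dp/dt·Δt = +0.006514  |  p_7 = 0.410066

0.410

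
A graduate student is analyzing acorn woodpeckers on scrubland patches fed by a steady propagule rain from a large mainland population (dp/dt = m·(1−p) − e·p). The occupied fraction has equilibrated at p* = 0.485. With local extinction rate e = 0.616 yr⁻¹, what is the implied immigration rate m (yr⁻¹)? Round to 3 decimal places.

At equilibrium m(1−p*) = e·p*, so m = e·p*/(1−p*).
m = 0.616 × 0.485 / 0.5150 = 0.2988/0.5150 = 0.5801.

0.580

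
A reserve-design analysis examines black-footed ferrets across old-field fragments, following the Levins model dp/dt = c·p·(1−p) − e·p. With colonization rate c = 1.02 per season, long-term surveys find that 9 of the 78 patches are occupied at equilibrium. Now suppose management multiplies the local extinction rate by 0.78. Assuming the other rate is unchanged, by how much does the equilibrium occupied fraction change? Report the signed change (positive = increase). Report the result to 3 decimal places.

Observed p* = 9/78 = 0.11538.
Balance c(1−p*) = e gives e = 1.02×(1 − 0.11538) = 0.90231.
New p* = 1 − e/c = 1 − 0.70380/1.02000 = 0.31000.
Δp* = 0.31000 − 0.11538 = +0.19462.

0.195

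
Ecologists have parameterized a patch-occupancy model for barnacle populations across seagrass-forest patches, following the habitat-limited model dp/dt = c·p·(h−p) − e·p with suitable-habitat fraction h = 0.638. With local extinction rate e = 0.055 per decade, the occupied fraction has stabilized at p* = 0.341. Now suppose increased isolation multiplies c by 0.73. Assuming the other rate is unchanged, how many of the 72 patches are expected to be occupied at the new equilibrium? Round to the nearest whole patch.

17

Balance c(h−p*) = e gives c = e/(0.638 − 0.34100) = 0.055/0.29700 = 0.18519.
New p* = 0.638 − e/c = 0.638 − 0.05500/0.13519 = 0.23117.
Expected occupied = 72 × 0.23117 = 16.64 ≈ 17.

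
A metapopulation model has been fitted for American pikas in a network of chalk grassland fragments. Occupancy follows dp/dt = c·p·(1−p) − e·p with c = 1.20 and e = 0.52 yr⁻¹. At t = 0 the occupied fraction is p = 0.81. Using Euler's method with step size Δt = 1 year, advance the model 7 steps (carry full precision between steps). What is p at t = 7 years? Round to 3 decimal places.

Update rule: p ← p + [c·p·(1−p) − e·p]·Δt with Δt = 1.
step 1: Δp = -0.23652, p = 0.57348
step 2: Δp = -0.00469, p = 0.56879
step 3: Δp = -0.00145, p = 0.56734
step 4: Δp = -0.00046, p = 0.56688
step 5: Δp = -0.00015, p = 0.56674
step 6: Δp = -0.00005, p = 0.56669
step 7: Δp = -0.00001, p = 0.56667

0.567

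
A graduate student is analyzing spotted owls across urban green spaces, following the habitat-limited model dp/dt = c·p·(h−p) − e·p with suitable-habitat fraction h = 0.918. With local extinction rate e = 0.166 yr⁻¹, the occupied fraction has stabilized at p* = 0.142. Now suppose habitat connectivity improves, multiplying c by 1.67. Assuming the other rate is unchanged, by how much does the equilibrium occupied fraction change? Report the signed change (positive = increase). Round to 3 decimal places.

0.311

Balance c(h−p*) = e gives c = e/(0.918 − 0.14200) = 0.166/0.77600 = 0.21392.
New p* = 0.918 − e/c = 0.918 − 0.16600/0.35725 = 0.45334.
Δp* = 0.45334 − 0.14200 = +0.31134.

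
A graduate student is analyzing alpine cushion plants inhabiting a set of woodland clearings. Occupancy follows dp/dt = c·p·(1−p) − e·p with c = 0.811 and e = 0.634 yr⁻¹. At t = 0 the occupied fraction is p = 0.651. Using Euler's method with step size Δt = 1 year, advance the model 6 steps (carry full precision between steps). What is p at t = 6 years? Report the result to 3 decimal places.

0.261

Update rule: p ← p + [c·p·(1−p) − e·p]·Δt with Δt = 1.
t = 1: p = 0.65100 + (-0.22848) = 0.42252
t = 2: p = 0.42252 + (-0.07000) = 0.35253
t = 3: p = 0.35253 + (-0.03839) = 0.31414
t = 4: p = 0.31414 + (-0.02443) = 0.28971
t = 5: p = 0.28971 + (-0.01679) = 0.27292
t = 6: p = 0.27292 + (-0.01210) = 0.26082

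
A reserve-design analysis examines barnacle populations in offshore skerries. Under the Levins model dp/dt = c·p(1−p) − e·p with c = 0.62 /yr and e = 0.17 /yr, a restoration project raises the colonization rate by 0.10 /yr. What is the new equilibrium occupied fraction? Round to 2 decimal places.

Before: p* = 1 − 0.17/0.62 = 0.7258.
After the change, c = 0.72, e = 0.17, so p* = 1 − 0.17/0.72 = 0.7639.

0.76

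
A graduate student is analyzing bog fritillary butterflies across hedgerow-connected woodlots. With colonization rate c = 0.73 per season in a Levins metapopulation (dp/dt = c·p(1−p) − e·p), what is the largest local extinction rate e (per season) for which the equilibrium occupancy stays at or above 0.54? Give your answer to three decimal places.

0.336

1 − e/c ≥ 0.54 ⇒ e ≤ c(1 − 0.54) = 0.73 × 0.4600.
e_max = 0.3358.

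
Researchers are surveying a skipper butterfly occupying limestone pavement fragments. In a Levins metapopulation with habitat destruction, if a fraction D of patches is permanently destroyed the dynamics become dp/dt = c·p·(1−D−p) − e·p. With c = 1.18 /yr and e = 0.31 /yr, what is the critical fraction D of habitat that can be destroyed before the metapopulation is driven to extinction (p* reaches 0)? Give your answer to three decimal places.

0.737

The nontrivial equilibrium is p* = (1−D) − e/c; extinction occurs when this hits zero.
So D_crit = 1 − e/c = 1 − 0.31/1.18 = 1 − 0.2627 = 0.7373.
This equals the undisturbed p*, a classic result of Lande's extension.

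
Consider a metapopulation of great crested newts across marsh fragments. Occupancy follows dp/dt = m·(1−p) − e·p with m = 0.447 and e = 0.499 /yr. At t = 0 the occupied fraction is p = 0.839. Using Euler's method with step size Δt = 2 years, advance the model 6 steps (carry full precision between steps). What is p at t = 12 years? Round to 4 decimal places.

0.6571

Update rule: p ← p + [m·(1−p) − e·p]·Δt with Δt = 2.
step 1: Δp = -0.69339, p = 0.14561
step 2: Δp = +0.61850, p = 0.76411
step 3: Δp = -0.55170, p = 0.21241
step 4: Δp = +0.49212, p = 0.70453
step 5: Δp = -0.43897, p = 0.26556
step 6: Δp = +0.39156, p = 0.65712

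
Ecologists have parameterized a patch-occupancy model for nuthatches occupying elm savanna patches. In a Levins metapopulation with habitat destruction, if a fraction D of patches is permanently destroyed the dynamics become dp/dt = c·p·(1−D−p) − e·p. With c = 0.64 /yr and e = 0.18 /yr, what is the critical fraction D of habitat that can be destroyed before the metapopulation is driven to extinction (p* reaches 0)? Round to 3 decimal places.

0.719

The nontrivial equilibrium is p* = (1−D) − e/c; extinction occurs when this hits zero.
So D_crit = 1 − e/c = 1 − 0.18/0.64 = 1 − 0.2812 = 0.7188.
Note this equals the original equilibrium occupancy — the Levins extinction-debt result.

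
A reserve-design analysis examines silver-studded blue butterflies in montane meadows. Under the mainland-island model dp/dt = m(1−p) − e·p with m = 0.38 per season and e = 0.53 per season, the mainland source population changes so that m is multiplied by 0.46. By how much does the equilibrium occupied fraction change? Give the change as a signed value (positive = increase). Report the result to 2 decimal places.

Before: p* = 0.38/(0.38+0.53) = 0.4176.
After: m = 0.1748, e = 0.53; p* = 0.1748/0.7048 = 0.2480.
Δp* = 0.2480 − 0.4176 = -0.1696.

-0.17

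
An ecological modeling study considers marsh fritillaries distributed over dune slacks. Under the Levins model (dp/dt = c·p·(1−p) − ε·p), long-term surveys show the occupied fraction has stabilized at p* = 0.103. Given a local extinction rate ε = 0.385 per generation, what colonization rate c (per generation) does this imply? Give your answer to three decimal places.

0.429

At equilibrium c(1−p*) = ε, so c = ε/(1−p*).
c = 0.385/(1 − 0.103) = 0.385/0.8970 = 0.4292.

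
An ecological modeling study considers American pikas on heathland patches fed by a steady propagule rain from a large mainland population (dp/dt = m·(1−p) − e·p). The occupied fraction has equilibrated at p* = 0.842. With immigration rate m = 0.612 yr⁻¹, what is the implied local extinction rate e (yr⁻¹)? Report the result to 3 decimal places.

At equilibrium m(1−p*) = e·p*, so e = m(1−p*)/p*.
e = 0.612 × 0.1580 / 0.842 = 0.1148.

0.115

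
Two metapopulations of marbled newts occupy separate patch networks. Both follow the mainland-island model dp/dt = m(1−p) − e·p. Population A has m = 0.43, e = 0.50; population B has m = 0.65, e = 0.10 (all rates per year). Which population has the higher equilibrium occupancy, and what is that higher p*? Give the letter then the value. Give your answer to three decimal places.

A: p*_A = m/(m+e) = 0.43/0.9300 = 0.4624.
B: p*_B = 0.65/0.7500 = 0.8667.
B is higher at 0.8667.

B, 0.867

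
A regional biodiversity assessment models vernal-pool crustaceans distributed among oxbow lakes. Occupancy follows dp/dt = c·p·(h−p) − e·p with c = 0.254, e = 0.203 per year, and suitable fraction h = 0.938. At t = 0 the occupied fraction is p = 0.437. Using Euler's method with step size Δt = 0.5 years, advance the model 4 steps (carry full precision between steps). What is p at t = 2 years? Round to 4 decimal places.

0.3791

Update rule: p ← p + [c·p·(h−p) − e·p]·Δt with Δt = 0.5.
  1  |  dp/dt·Δt = -0.016551  |  p_1 = 0.420449
  2  |  dp/dt·Δt = -0.015040  |  p_2 = 0.405410
  3  |  dp/dt·Δt = -0.013728  |  p_3 = 0.391682
  4  |  dp/dt·Δt = -0.012580  |  p_4 = 0.379102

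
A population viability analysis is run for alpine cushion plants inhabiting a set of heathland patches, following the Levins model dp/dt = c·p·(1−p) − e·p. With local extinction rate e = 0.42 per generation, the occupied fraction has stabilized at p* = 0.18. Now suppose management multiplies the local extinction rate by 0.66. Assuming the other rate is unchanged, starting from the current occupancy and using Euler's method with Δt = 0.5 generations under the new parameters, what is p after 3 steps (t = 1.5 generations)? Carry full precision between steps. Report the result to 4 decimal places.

0.2193

Balance c(1−p*) = e gives c = e/(1 − 0.18000) = 0.42/0.82000 = 0.51220.
Starting from p₀ = 0.18000; update p ← p + (dp/dt)·Δt with the new parameters.
  1  |  dp/dt·Δt = +0.012852  |  p_1 = 0.192852
  2  |  dp/dt·Δt = +0.013135  |  p_2 = 0.205987
  3  |  dp/dt·Δt = +0.013337  |  p_3 = 0.219323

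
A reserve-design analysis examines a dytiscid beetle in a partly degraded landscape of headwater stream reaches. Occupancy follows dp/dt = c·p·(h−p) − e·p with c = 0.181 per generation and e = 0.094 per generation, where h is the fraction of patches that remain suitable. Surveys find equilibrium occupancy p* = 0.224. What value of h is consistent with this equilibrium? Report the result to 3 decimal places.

At equilibrium c(h−p*) = e, so h = p* + e/c.
h = 0.224 + 0.094/0.181 = 0.224 + 0.5193 = 0.7433.

0.743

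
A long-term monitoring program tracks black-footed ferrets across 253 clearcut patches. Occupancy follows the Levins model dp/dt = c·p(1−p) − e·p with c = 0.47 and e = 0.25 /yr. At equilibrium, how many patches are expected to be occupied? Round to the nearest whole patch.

118

p* = 1 − e/c = 1 − 0.25/0.47 = 0.4681.
Expected occupied patches = N × p* = 253 × 0.4681 = 118.43 ≈ 118.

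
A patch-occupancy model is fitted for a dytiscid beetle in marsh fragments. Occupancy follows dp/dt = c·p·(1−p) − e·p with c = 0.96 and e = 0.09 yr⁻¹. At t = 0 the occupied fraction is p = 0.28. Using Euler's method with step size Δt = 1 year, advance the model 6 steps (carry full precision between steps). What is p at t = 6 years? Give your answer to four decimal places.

0.9058

Update rule: p ← p + [c·p·(1−p) − e·p]·Δt with Δt = 1.
step 1: Δp = +0.16834, p = 0.44834
step 2: Δp = +0.19709, p = 0.64542
step 3: Δp = +0.16161, p = 0.80703
step 4: Δp = +0.07687, p = 0.88390
step 5: Δp = +0.01896, p = 0.90287
step 6: Δp = +0.00293, p = 0.90580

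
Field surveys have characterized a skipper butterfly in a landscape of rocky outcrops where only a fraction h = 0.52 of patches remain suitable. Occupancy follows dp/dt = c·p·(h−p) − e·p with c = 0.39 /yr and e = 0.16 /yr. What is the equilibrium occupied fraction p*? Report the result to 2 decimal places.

0.11

Setting dp/dt = 0 and dividing by p* gives c·(h−p*) = e.
So p* = h − e/c = 0.52 − 0.16/0.39 = 0.52 − 0.4103 = 0.1097.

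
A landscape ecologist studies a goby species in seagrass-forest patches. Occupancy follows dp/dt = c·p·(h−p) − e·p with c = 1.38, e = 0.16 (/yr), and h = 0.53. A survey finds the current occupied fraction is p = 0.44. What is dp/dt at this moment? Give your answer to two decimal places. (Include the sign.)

-0.02

Colonization term: c·p·(h−p) = 1.38×0.44×0.0900 = 0.05465.
Extinction term: e·p = 0.07040.
dp/dt = 0.05465 − 0.07040 = -0.01575.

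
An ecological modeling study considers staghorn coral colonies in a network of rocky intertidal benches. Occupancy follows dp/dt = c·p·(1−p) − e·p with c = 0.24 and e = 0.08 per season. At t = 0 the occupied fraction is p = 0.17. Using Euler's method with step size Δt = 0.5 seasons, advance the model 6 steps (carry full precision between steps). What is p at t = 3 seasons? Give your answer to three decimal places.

0.236

Update rule: p ← p + [c·p·(1−p) − e·p]·Δt with Δt = 0.5.
  1  |  dp/dt·Δt = +0.010132  |  p_1 = 0.180132
  2  |  dp/dt·Δt = +0.010517  |  p_2 = 0.190649
  3  |  dp/dt·Δt = +0.010890  |  p_3 = 0.201539
  4  |  dp/dt·Δt = +0.011249  |  p_4 = 0.212788
  5  |  dp/dt·Δt = +0.011590  |  p_5 = 0.224378
  6  |  dp/dt·Δt = +0.011909  |  p_6 = 0.236286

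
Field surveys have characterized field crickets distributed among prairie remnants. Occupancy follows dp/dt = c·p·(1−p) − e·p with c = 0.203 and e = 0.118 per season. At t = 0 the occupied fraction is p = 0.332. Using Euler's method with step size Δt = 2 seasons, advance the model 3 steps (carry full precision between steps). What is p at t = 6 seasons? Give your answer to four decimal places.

Update rule: p ← p + [c·p·(1−p) − e·p]·Δt with Δt = 2.
t = 2: p = 0.33200 + (+0.01169) = 0.34369
t = 4: p = 0.34369 + (+0.01047) = 0.35416
t = 6: p = 0.35416 + (+0.00928) = 0.36344

0.3634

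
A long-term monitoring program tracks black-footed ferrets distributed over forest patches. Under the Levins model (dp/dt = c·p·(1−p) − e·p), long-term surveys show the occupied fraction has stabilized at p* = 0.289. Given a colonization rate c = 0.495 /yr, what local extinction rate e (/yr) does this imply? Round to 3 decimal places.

At equilibrium c(1−p*) = e.
e = 0.495 × (1 − 0.289) = 0.495 × 0.7110 = 0.3519.

0.352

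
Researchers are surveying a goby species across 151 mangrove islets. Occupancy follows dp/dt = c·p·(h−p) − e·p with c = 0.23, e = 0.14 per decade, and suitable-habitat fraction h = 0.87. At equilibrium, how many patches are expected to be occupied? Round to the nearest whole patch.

p* = h − e/c = 0.87 − 0.6087 = 0.2613.
Expected occupied patches = N × p* = 151 × 0.2613 = 39.46 ≈ 39.

39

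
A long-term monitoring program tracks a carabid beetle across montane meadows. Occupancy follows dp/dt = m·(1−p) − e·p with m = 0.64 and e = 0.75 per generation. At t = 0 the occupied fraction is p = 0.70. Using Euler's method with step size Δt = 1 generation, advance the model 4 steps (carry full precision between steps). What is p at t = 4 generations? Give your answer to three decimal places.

0.466

Update rule: p ← p + [m·(1−p) − e·p]·Δt with Δt = 1.
step 1: Δp = -0.33300, p = 0.36700
step 2: Δp = +0.12987, p = 0.49687
step 3: Δp = -0.05065, p = 0.44622
step 4: Δp = +0.01975, p = 0.46597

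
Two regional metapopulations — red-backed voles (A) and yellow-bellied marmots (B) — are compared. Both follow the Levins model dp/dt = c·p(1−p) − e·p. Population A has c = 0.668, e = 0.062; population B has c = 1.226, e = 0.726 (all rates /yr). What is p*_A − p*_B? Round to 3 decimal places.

A: p*_A = 1 − 0.062/0.668 = 0.9072.
B: p*_B = 1 − 0.726/1.226 = 0.4078.
p*_A − p*_B = 0.9072 − 0.4078 = 0.4994.

0.499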